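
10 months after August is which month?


August is month 8
8 + 10 = 18; wrap: 18 - 12 = 6

June


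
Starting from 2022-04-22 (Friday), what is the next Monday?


Current: Friday
Target: Monday
Days ahead: 3

Next Monday: 2022-04-25


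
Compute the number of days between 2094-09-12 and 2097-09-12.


From 2094-09-12 to 2097-09-12
2094-09-12: days before September = 31 + 28 + 31 + 30 + 31 + 30 + 31 + 31 = 243 (2094 is not a leap year); day of year = 243 + 12 = 255
2097-09-12: days before September = 31 + 28 + 31 + 30 + 31 + 30 + 31 + 31 = 243 (2097 is not a leap year); day of year = 243 + 12 = 255
Rest of 2094: 365 - 255 = 110
Full years 2095 (365), 2096 (366): 731
Total = 110 + 731 + 255 = 1096

1096 days


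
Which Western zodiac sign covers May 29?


Date: May 29
Conventional tropical zodiac dates: Gemini from May 21 onward; Cancer starts June 21
May 29 falls within the Gemini range

Gemini


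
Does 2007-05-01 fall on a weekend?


Anchor: Jan 1, 2007. With p = 2007 - 1 = 2006: (p + p//4 - p//100 + p//400) mod 7 = (2006 + 501 - 20 + 5) mod 7 = 2492 mod 7 = 0 -> Monday (Mon=0 ... Sun=6)
Day of year: 121; offset = 120
Weekday index = (0 + 120) mod 7 = 1 -> Tuesday
Weekend days: Saturday, Sunday

No


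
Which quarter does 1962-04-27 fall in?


Month: April (month 4)
Q1: Jan-Mar, Q2: Apr-Jun, Q3: Jul-Sep, Q4: Oct-Dec

Q2


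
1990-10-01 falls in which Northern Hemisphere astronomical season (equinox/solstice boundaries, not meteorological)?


Date: October 1
Astronomical Autumn (approx.; exact equinox/solstice day varies by year): September 22 to December 20
October 1 falls within the Autumn window

Autumn


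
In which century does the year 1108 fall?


Century = (year - 1) // 100 + 1
= (1108 - 1) // 100 + 1
= 1107 // 100 + 1
= 11 + 1

12th century


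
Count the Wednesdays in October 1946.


October 1946 has 31 days
Anchor: Jan 1, 1946. With p = 1946 - 1 = 1945: (p + p//4 - p//100 + p//400) mod 7 = (1945 + 486 - 19 + 4) mod 7 = 2416 mod 7 = 1 -> Tuesday (Mon=0 ... Sun=6)
Days before October (Jan-Sep): 273; October 1 index = (1 + 273) mod 7 = 1 -> Tuesday
First Wednesday is October 2
Wednesdays: 2, 9, 16, 23, 30

5 Wednesdays


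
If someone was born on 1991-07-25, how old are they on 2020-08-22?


Birth: 1991-07-25
Reference: 2020-08-22
Year difference: 2020 - 1991 = 29

29 years old


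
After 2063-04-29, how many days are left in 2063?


Day of year: 119 of 365
Remaining = 365 - 119

246 days


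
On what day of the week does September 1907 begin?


Target: September 1, 1907
Anchor: Jan 1, 1907. With p = 1907 - 1 = 1906: (p + p//4 - p//100 + p//400) mod 7 = (1906 + 476 - 19 + 4) mod 7 = 2367 mod 7 = 1 -> Tuesday (Mon=0 ... Sun=6)
Days before September (Jan-Aug): 243 days
Weekday index = (1 + 243) mod 7 = 6

Sunday


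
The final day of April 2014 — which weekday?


April 2014 has 30 days
Anchor: Jan 1, 2014. With p = 2014 - 1 = 2013: (p + p//4 - p//100 + p//400) mod 7 = (2013 + 503 - 20 + 5) mod 7 = 2501 mod 7 = 2 -> Wednesday (Mon=0 ... Sun=6)
Days before April (Jan-Mar): 90; April 1 index = (2 + 90) mod 7 = 1 -> Tuesday
Last day offset: 30 - 1 = 29 days
Weekday index = (1 + 29) mod 7 = 2

Wednesday, April 30


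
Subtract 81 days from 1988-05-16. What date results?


Start: 1988-05-16, subtract 81 days
Back 16 days from May 16 reaches April 30, 1988 -> 65 left
April 1988 has 30 days -> back to March 31, 1988 -> 35 left
March 1988 has 31 days -> back to February 29, 1988 -> 4 left
February 1988: 29 - 4 = 25 -> lands on February 25

Result: 1988-02-25


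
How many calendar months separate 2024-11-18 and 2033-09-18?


From November 2024 to September 2033
9 years * 12 = 108 months, minus 2 months = 106

106 months


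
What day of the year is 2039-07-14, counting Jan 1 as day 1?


Date: July 14, 2039
Days in months 1 through 6: 181
Plus 14 days in July

Day of year: 195


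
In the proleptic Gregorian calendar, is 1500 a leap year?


Gregorian leap year rule: divisible by 4, but not by 100, unless also by 400.
1500 is divisible by 100 but not 400 -> not a leap year

No


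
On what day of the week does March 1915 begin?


Target: March 1, 1915
Anchor: Jan 1, 1915. With p = 1915 - 1 = 1914: (p + p//4 - p//100 + p//400) mod 7 = (1914 + 478 - 19 + 4) mod 7 = 2377 mod 7 = 4 -> Friday (Mon=0 ... Sun=6)
Days before March (Jan-Feb): 59 days
Weekday index = (4 + 59) mod 7 = 0

Monday


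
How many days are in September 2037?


September 2037

30 days


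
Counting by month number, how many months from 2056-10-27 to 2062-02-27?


From October 2056 to February 2062
6 years * 12 = 72 months, minus 8 months = 64

64 months


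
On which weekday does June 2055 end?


June 2055 has 30 days
Anchor: Jan 1, 2055. With p = 2055 - 1 = 2054: (p + p//4 - p//100 + p//400) mod 7 = (2054 + 513 - 20 + 5) mod 7 = 2552 mod 7 = 4 -> Friday (Mon=0 ... Sun=6)
Days before June (Jan-May): 151; June 1 index = (4 + 151) mod 7 = 1 -> Tuesday
Last day offset: 30 - 1 = 29 days
Weekday index = (1 + 29) mod 7 = 2

Wednesday, June 30


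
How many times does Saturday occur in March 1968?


March 1968 has 31 days
Anchor: Jan 1, 1968. With p = 1968 - 1 = 1967: (p + p//4 - p//100 + p//400) mod 7 = (1967 + 491 - 19 + 4) mod 7 = 2443 mod 7 = 0 -> Monday (Mon=0 ... Sun=6)
Days before March (Jan-Feb): 60; March 1 index = (0 + 60) mod 7 = 4 -> Friday
First Saturday is March 2
Saturdays: 2, 9, 16, 23, 30

5 Saturdays


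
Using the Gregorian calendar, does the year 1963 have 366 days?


Gregorian leap year rule: divisible by 4, but not by 100, unless also by 400.
1963 is not divisible by 4 -> not a leap year

No


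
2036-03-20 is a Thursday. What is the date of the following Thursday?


Current: Thursday
Target: Thursday
Days ahead: 7

Next Thursday: 2036-03-27


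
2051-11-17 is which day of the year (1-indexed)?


Date: November 17, 2051
Days in months 1 through 10: 304
Plus 17 days in November

Day of year: 321


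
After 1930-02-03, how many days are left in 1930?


Day of year: 34 of 365
Remaining = 365 - 34

331 days


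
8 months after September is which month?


September is month 9
9 + 8 = 17; wrap: 17 - 12 = 5

May


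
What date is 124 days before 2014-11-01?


Start: 2014-11-01, subtract 124 days
Back 1 day from November 1 reaches October 31, 2014 -> 123 left
October 2014 has 31 days -> back to September 30, 2014 -> 92 left
September 2014 has 30 days -> back to August 31, 2014 -> 62 left
August 2014 has 31 days -> back to July 31, 2014 -> 31 left
July 2014 has 31 days -> back to June 30, 2014 -> 0 left
June 2014: 30 - 0 = 30 -> lands on June 30

Result: 2014-06-30


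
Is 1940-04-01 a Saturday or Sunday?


Anchor: Jan 1, 1940. With p = 1940 - 1 = 1939: (p + p//4 - p//100 + p//400) mod 7 = (1939 + 484 - 19 + 4) mod 7 = 2408 mod 7 = 0 -> Monday (Mon=0 ... Sun=6)
Day of year: 92; offset = 91
Weekday index = (0 + 91) mod 7 = 0 -> Monday
Weekend days: Saturday, Sunday

No


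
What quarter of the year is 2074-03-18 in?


Month: March (month 3)
Q1: Jan-Mar, Q2: Apr-Jun, Q3: Jul-Sep, Q4: Oct-Dec

Q1


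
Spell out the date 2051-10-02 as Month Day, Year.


ISO 2051-10-02 parses as year=2051, month=10, day=02
Month 10 -> October

October 2, 2051


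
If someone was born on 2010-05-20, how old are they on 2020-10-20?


Birth: 2010-05-20
Reference: 2020-10-20
Year difference: 2020 - 2010 = 10

10 years old


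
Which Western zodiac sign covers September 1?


Date: September 1
Conventional tropical zodiac dates: Virgo from August 23 onward; Libra starts September 23
September 1 falls within the Virgo range

Virgo


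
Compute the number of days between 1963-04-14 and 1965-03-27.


From 1963-04-14 to 1965-03-27
1963-04-14: days before April = 31 + 28 + 31 = 90 (1963 is not a leap year); day of year = 90 + 14 = 104
1965-03-27: days before March = 31 + 28 = 59 (1965 is not a leap year); day of year = 59 + 27 = 86
Rest of 1963: 365 - 104 = 261
Full years 1964 (366): 366
Total = 261 + 366 + 86 = 713

713 days


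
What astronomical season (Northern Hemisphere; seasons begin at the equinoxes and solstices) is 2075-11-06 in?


Date: November 6
Astronomical Autumn (approx.; exact equinox/solstice day varies by year): September 22 to December 20
November 6 falls within the Autumn window

Autumn


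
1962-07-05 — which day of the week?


Date: July 5, 1962
Anchor: Jan 1, 1962. With p = 1962 - 1 = 1961: (p + p//4 - p//100 + p//400) mod 7 = (1961 + 490 - 19 + 4) mod 7 = 2436 mod 7 = 0 -> Monday (Mon=0 ... Sun=6)
Days before July (Jan-Jun): 181; offset = 181 + 5 - 1 = 185
Weekday index = (0 + 185) mod 7 = 3

Day of the week: Thursday


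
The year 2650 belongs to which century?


Century = (year - 1) // 100 + 1
= (2650 - 1) // 100 + 1
= 2649 // 100 + 1
= 26 + 1

27th century


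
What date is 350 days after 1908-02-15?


Start: 1908-02-15, add 350 days
February 1908 has 29 days: 29 - 15 = 14 days to February 29 -> 336 left
March 1908 has 31 days -> 305 left
April 1908 has 30 days -> 275 left
May 1908 has 31 days -> 244 left
June 1908 has 30 days -> 214 left
July 1908 has 31 days -> 183 left
August 1908 has 31 days -> 152 left
September 1908 has 30 days -> 122 left
October 1908 has 31 days -> 91 left
November 1908 has 30 days -> 61 left
December 1908 has 31 days -> 30 left
January 1909: 30 <= 31 -> lands on January 30

Result: 1909-01-30


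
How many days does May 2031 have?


May 2031

31 days


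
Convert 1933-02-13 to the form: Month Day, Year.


ISO 1933-02-13 parses as year=1933, month=02, day=13
Month 2 -> February

February 13, 1933


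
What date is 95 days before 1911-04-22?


Start: 1911-04-22, subtract 95 days
Back 22 days from April 22 reaches March 31, 1911 -> 73 left
March 1911 has 31 days -> back to February 28, 1911 -> 42 left
February 1911 has 28 days -> back to January 31, 1911 -> 14 left
January 1911: 31 - 14 = 17 -> lands on January 17

Result: 1911-01-17


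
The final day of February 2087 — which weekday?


February 2087 has 28 days
Anchor: Jan 1, 2087. With p = 2087 - 1 = 2086: (p + p//4 - p//100 + p//400) mod 7 = (2086 + 521 - 20 + 5) mod 7 = 2592 mod 7 = 2 -> Wednesday (Mon=0 ... Sun=6)
Days before February (Jan): 31; February 1 index = (2 + 31) mod 7 = 5 -> Saturday
Last day offset: 28 - 1 = 27 days
Weekday index = (5 + 27) mod 7 = 4

Friday, February 28


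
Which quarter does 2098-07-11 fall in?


Month: July (month 7)
Q1: Jan-Mar, Q2: Apr-Jun, Q3: Jul-Sep, Q4: Oct-Dec

Q3


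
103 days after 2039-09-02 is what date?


Start: 2039-09-02, add 103 days
September 2039 has 30 days: 30 - 2 = 28 days to September 30 -> 75 left
October 2039 has 31 days -> 44 left
November 2039 has 30 days -> 14 left
December 2039: 14 <= 31 -> lands on December 14

Result: 2039-12-14


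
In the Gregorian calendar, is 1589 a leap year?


Gregorian leap year rule: divisible by 4, but not by 100, unless also by 400.
1589 is not divisible by 4 -> not a leap year

No


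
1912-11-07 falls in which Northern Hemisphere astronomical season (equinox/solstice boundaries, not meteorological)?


Date: November 7
Astronomical Autumn (approx.; exact equinox/solstice day varies by year): September 22 to December 20
November 7 falls within the Autumn window

Autumn


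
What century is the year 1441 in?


Century = (year - 1) // 100 + 1
= (1441 - 1) // 100 + 1
= 1440 // 100 + 1
= 14 + 1

15th century


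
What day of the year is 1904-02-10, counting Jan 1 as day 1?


Date: February 10, 1904
Days in months 1 through 1: 31
Plus 10 days in February

Day of year: 41


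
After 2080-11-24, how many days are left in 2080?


Day of year: 329 of 366
Remaining = 366 - 329

37 days


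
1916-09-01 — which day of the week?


Date: September 1, 1916
Anchor: Jan 1, 1916. With p = 1916 - 1 = 1915: (p + p//4 - p//100 + p//400) mod 7 = (1915 + 478 - 19 + 4) mod 7 = 2378 mod 7 = 5 -> Saturday (Mon=0 ... Sun=6)
Days before September (Jan-Aug): 244; offset = 244 + 1 - 1 = 244
Weekday index = (5 + 244) mod 7 = 4

Day of the week: Friday


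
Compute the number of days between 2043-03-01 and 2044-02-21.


From 2043-03-01 to 2044-02-21
2043-03-01: days before March = 31 + 28 = 59 (2043 is not a leap year); day of year = 59 + 1 = 60
2044-02-21: days before February = 31; day of year = 31 + 21 = 52
Rest of 2043: 365 - 60 = 305
Total = 305 + 52 = 357

357 days


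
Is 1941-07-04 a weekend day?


Anchor: Jan 1, 1941. With p = 1941 - 1 = 1940: (p + p//4 - p//100 + p//400) mod 7 = (1940 + 485 - 19 + 4) mod 7 = 2410 mod 7 = 2 -> Wednesday (Mon=0 ... Sun=6)
Day of year: 185; offset = 184
Weekday index = (2 + 184) mod 7 = 4 -> Friday
Weekend days: Saturday, Sunday

No


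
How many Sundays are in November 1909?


November 1909 has 30 days
Anchor: Jan 1, 1909. With p = 1909 - 1 = 1908: (p + p//4 - p//100 + p//400) mod 7 = (1908 + 477 - 19 + 4) mod 7 = 2370 mod 7 = 4 -> Friday (Mon=0 ... Sun=6)
Days before November (Jan-Oct): 304; November 1 index = (4 + 304) mod 7 = 0 -> Monday
First Sunday is November 7
Sundays: 7, 14, 21, 28

4 Sundays


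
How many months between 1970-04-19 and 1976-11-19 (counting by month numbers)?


From April 1970 to November 1976
6 years * 12 = 72 months, plus 7 months = 79

79 months


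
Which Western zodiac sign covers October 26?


Date: October 26
Conventional tropical zodiac dates: Scorpio from October 23 onward; Sagittarius starts November 22
October 26 falls within the Scorpio range

Scorpio


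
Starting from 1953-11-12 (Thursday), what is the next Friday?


Current: Thursday
Target: Friday
Days ahead: 1

Next Friday: 1953-11-13


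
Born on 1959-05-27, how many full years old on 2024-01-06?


Birth: 1959-05-27
Reference: 2024-01-06
Year difference: 2024 - 1959 = 65
Birthday not yet reached in 2024, subtract 1

64 years old


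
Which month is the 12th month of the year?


Month 12 of 12

December


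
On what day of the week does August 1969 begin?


Target: August 1, 1969
Anchor: Jan 1, 1969. With p = 1969 - 1 = 1968: (p + p//4 - p//100 + p//400) mod 7 = (1968 + 492 - 19 + 4) mod 7 = 2445 mod 7 = 2 -> Wednesday (Mon=0 ... Sun=6)
Days before August (Jan-Jul): 212 days
Weekday index = (2 + 212) mod 7 = 4

Friday


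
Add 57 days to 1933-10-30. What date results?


Start: 1933-10-30, add 57 days
October 1933 has 31 days: 31 - 30 = 1 day to October 31 -> 56 left
November 1933 has 30 days -> 26 left
December 1933: 26 <= 31 -> lands on December 26

Result: 1933-12-26


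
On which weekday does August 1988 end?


August 1988 has 31 days
Anchor: Jan 1, 1988. With p = 1988 - 1 = 1987: (p + p//4 - p//100 + p//400) mod 7 = (1987 + 496 - 19 + 4) mod 7 = 2468 mod 7 = 4 -> Friday (Mon=0 ... Sun=6)
Days before August (Jan-Jul): 213; August 1 index = (4 + 213) mod 7 = 0 -> Monday
Last day offset: 31 - 1 = 30 days
Weekday index = (0 + 30) mod 7 = 2

Wednesday, August 31


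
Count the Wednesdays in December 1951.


December 1951 has 31 days
Anchor: Jan 1, 1951. With p = 1951 - 1 = 1950: (p + p//4 - p//100 + p//400) mod 7 = (1950 + 487 - 19 + 4) mod 7 = 2422 mod 7 = 0 -> Monday (Mon=0 ... Sun=6)
Days before December (Jan-Nov): 334; December 1 index = (0 + 334) mod 7 = 5 -> Saturday
First Wednesday is December 5
Wednesdays: 5, 12, 19, 26

4 Wednesdays


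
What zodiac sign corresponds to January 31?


Date: January 31
Conventional tropical zodiac dates: Aquarius from January 20 onward; Pisces starts February 19
January 31 falls within the Aquarius range

Aquarius


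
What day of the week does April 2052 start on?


Target: April 1, 2052
Anchor: Jan 1, 2052. With p = 2052 - 1 = 2051: (p + p//4 - p//100 + p//400) mod 7 = (2051 + 512 - 20 + 5) mod 7 = 2548 mod 7 = 0 -> Monday (Mon=0 ... Sun=6)
Days before April (Jan-Mar): 91 days
Weekday index = (0 + 91) mod 7 = 0

Monday


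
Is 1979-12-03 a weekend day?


Anchor: Jan 1, 1979. With p = 1979 - 1 = 1978: (p + p//4 - p//100 + p//400) mod 7 = (1978 + 494 - 19 + 4) mod 7 = 2457 mod 7 = 0 -> Monday (Mon=0 ... Sun=6)
Day of year: 337; offset = 336
Weekday index = (0 + 336) mod 7 = 0 -> Monday
Weekend days: Saturday, Sunday

No


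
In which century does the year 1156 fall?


Century = (year - 1) // 100 + 1
= (1156 - 1) // 100 + 1
= 1155 // 100 + 1
= 11 + 1

12th century


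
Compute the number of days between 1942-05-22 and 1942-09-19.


From 1942-05-22 to 1942-09-19
1942-05-22: days before May = 31 + 28 + 31 + 30 = 120 (1942 is not a leap year); day of year = 120 + 22 = 142
1942-09-19: days before September = 31 + 28 + 31 + 30 + 31 + 30 + 31 + 31 = 243 (1942 is not a leap year); day of year = 243 + 19 = 262
Same year: 262 - 142 = 120

120 days


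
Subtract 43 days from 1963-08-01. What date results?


Start: 1963-08-01, subtract 43 days
Back 1 day from August 1 reaches July 31, 1963 -> 42 left
July 1963 has 31 days -> back to June 30, 1963 -> 11 left
June 1963: 30 - 11 = 19 -> lands on June 19

Result: 1963-06-19


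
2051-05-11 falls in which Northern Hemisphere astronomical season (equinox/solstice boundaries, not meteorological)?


Date: May 11
Astronomical Spring (approx.; exact equinox/solstice day varies by year): March 20 to June 20
May 11 falls within the Spring window

Spring


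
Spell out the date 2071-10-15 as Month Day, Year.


ISO 2071-10-15 parses as year=2071, month=10, day=15
Month 10 -> October

October 15, 2071


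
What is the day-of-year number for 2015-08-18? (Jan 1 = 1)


Date: August 18, 2015
Days in months 1 through 7: 212
Plus 18 days in August

Day of year: 230


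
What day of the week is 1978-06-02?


Date: June 2, 1978
Anchor: Jan 1, 1978. With p = 1978 - 1 = 1977: (p + p//4 - p//100 + p//400) mod 7 = (1977 + 494 - 19 + 4) mod 7 = 2456 mod 7 = 6 -> Sunday (Mon=0 ... Sun=6)
Days before June (Jan-May): 151; offset = 151 + 2 - 1 = 152
Weekday index = (6 + 152) mod 7 = 4

Day of the week: Friday


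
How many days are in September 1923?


September 1923

30 days


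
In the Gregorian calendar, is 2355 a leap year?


Gregorian leap year rule: divisible by 4, but not by 100, unless also by 400.
2355 is not divisible by 4 -> not a leap year

No


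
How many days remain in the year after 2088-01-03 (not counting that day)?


Day of year: 3 of 366
Remaining = 366 - 3

363 days


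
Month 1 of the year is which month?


Month 1 of 12

January


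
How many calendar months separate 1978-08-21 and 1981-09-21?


From August 1978 to September 1981
3 years * 12 = 36 months, plus 1 month = 37

37 months


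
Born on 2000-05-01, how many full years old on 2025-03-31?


Birth: 2000-05-01
Reference: 2025-03-31
Year difference: 2025 - 2000 = 25
Birthday not yet reached in 2025, subtract 1

24 years old


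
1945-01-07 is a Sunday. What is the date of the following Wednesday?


Current: Sunday
Target: Wednesday
Days ahead: 3

Next Wednesday: 1945-01-10


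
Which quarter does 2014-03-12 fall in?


Month: March (month 3)
Q1: Jan-Mar, Q2: Apr-Jun, Q3: Jul-Sep, Q4: Oct-Dec

Q1


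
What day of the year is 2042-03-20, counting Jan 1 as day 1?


Date: March 20, 2042
Days in months 1 through 2: 59
Plus 20 days in March

Day of year: 79


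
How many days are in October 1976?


October 1976

31 days


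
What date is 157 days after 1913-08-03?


Start: 1913-08-03, add 157 days
August 1913 has 31 days: 31 - 3 = 28 days to August 31 -> 129 left
September 1913 has 30 days -> 99 left
October 1913 has 31 days -> 68 left
November 1913 has 30 days -> 38 left
December 1913 has 31 days -> 7 left
January 1914: 7 <= 31 -> lands on January 7

Result: 1914-01-07


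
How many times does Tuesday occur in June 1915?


June 1915 has 30 days
Anchor: Jan 1, 1915. With p = 1915 - 1 = 1914: (p + p//4 - p//100 + p//400) mod 7 = (1914 + 478 - 19 + 4) mod 7 = 2377 mod 7 = 4 -> Friday (Mon=0 ... Sun=6)
Days before June (Jan-May): 151; June 1 index = (4 + 151) mod 7 = 1 -> Tuesday
First Tuesday is June 1
Tuesdays: 1, 8, 15, 22, 29

5 Tuesdays


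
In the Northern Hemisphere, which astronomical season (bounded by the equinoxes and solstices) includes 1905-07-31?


Date: July 31
Astronomical Summer (approx.; exact equinox/solstice day varies by year): June 21 to September 21
July 31 falls within the Summer window

Summer


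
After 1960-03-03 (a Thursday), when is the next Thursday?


Current: Thursday
Target: Thursday
Days ahead: 7

Next Thursday: 1960-03-10


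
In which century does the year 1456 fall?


Century = (year - 1) // 100 + 1
= (1456 - 1) // 100 + 1
= 1455 // 100 + 1
= 14 + 1

15th century


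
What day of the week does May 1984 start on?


Target: May 1, 1984
Anchor: Jan 1, 1984. With p = 1984 - 1 = 1983: (p + p//4 - p//100 + p//400) mod 7 = (1983 + 495 - 19 + 4) mod 7 = 2463 mod 7 = 6 -> Sunday (Mon=0 ... Sun=6)
Days before May (Jan-Apr): 121 days
Weekday index = (6 + 121) mod 7 = 1

Tuesday


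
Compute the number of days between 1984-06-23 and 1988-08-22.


From 1984-06-23 to 1988-08-22
1984-06-23: days before June = 31 + 29 + 31 + 30 + 31 = 152 (1984 is a leap year); day of year = 152 + 23 = 175
1988-08-22: days before August = 31 + 29 + 31 + 30 + 31 + 30 + 31 = 213 (1988 is a leap year); day of year = 213 + 22 = 235
Rest of 1984: 366 - 175 = 191
Full years 1985 (365), 1986 (365), 1987 (365): 1095
Total = 191 + 1095 + 235 = 1521

1521 days


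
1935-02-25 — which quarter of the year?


Month: February (month 2)
Q1: Jan-Mar, Q2: Apr-Jun, Q3: Jul-Sep, Q4: Oct-Dec

Q1


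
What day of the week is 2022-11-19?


Date: November 19, 2022
Anchor: Jan 1, 2022. With p = 2022 - 1 = 2021: (p + p//4 - p//100 + p//400) mod 7 = (2021 + 505 - 20 + 5) mod 7 = 2511 mod 7 = 5 -> Saturday (Mon=0 ... Sun=6)
Days before November (Jan-Oct): 304; offset = 304 + 19 - 1 = 322
Weekday index = (5 + 322) mod 7 = 5

Day of the week: Saturday


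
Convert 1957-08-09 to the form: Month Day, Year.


ISO 1957-08-09 parses as year=1957, month=08, day=09
Month 8 -> August

August 9, 1957


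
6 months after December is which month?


December is month 12
12 + 6 = 18; wrap: 18 - 12 = 6

June


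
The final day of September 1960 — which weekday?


September 1960 has 30 days
Anchor: Jan 1, 1960. With p = 1960 - 1 = 1959: (p + p//4 - p//100 + p//400) mod 7 = (1959 + 489 - 19 + 4) mod 7 = 2433 mod 7 = 4 -> Friday (Mon=0 ... Sun=6)
Days before September (Jan-Aug): 244; September 1 index = (4 + 244) mod 7 = 3 -> Thursday
Last day offset: 30 - 1 = 29 days
Weekday index = (3 + 29) mod 7 = 4

Friday, September 30


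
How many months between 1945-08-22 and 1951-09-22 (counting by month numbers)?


From August 1945 to September 1951
6 years * 12 = 72 months, plus 1 month = 73

73 months


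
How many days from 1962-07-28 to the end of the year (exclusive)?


Day of year: 209 of 365
Remaining = 365 - 209

156 days


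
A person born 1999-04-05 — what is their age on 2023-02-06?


Birth: 1999-04-05
Reference: 2023-02-06
Year difference: 2023 - 1999 = 24
Birthday not yet reached in 2023, subtract 1

23 years old


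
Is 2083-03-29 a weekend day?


Anchor: Jan 1, 2083. With p = 2083 - 1 = 2082: (p + p//4 - p//100 + p//400) mod 7 = (2082 + 520 - 20 + 5) mod 7 = 2587 mod 7 = 4 -> Friday (Mon=0 ... Sun=6)
Day of year: 88; offset = 87
Weekday index = (4 + 87) mod 7 = 0 -> Monday
Weekend days: Saturday, Sunday

No


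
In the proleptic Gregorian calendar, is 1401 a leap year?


Gregorian leap year rule: divisible by 4, but not by 100, unless also by 400.
1401 is not divisible by 4 -> not a leap year

No


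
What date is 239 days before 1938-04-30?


Start: 1938-04-30, subtract 239 days
Back 30 days from April 30 reaches March 31, 1938 -> 209 left
March 1938 has 31 days -> back to February 28, 1938 -> 178 left
February 1938 has 28 days -> back to January 31, 1938 -> 150 left
January 1938 has 31 days -> back to December 31, 1937 -> 119 left
December 1937 has 31 days -> back to November 30, 1937 -> 88 left
November 1937 has 30 days -> back to October 31, 1937 -> 58 left
October 1937 has 31 days -> back to September 30, 1937 -> 27 left
September 1937: 30 - 27 = 3 -> lands on September 3

Result: 1937-09-03


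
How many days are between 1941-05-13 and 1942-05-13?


From 1941-05-13 to 1942-05-13
1941-05-13: days before May = 31 + 28 + 31 + 30 = 120 (1941 is not a leap year); day of year = 120 + 13 = 133
1942-05-13: days before May = 31 + 28 + 31 + 30 = 120 (1942 is not a leap year); day of year = 120 + 13 = 133
Rest of 1941: 365 - 133 = 232
Total = 232 + 133 = 365

365 days


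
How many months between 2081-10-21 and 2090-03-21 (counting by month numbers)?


From October 2081 to March 2090
9 years * 12 = 108 months, minus 7 months = 101

101 months


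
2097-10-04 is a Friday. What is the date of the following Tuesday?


Current: Friday
Target: Tuesday
Days ahead: 4

Next Tuesday: 2097-10-08


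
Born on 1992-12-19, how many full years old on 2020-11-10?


Birth: 1992-12-19
Reference: 2020-11-10
Year difference: 2020 - 1992 = 28
Birthday not yet reached in 2020, subtract 1

27 years old


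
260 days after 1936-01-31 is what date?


Start: 1936-01-31, add 260 days
January 31 is the last day of January 1936 -> 260 left
February 1936 has 29 days -> 231 left
March 1936 has 31 days -> 200 left
April 1936 has 30 days -> 170 left
May 1936 has 31 days -> 139 left
June 1936 has 30 days -> 109 left
July 1936 has 31 days -> 78 left
August 1936 has 31 days -> 47 left
September 1936 has 30 days -> 17 left
October 1936: 17 <= 31 -> lands on October 17

Result: 1936-10-17


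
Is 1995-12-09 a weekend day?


Anchor: Jan 1, 1995. With p = 1995 - 1 = 1994: (p + p//4 - p//100 + p//400) mod 7 = (1994 + 498 - 19 + 4) mod 7 = 2477 mod 7 = 6 -> Sunday (Mon=0 ... Sun=6)
Day of year: 343; offset = 342
Weekday index = (6 + 342) mod 7 = 5 -> Saturday
Weekend days: Saturday, Sunday

Yes


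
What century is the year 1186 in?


Century = (year - 1) // 100 + 1
= (1186 - 1) // 100 + 1
= 1185 // 100 + 1
= 11 + 1

12th century


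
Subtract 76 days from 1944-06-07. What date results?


Start: 1944-06-07, subtract 76 days
Back 7 days from June 7 reaches May 31, 1944 -> 69 left
May 1944 has 31 days -> back to April 30, 1944 -> 38 left
April 1944 has 30 days -> back to March 31, 1944 -> 8 left
March 1944: 31 - 8 = 23 -> lands on March 23

Result: 1944-03-23


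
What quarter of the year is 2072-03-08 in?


Month: March (month 3)
Q1: Jan-Mar, Q2: Apr-Jun, Q3: Jul-Sep, Q4: Oct-Dec

Q1


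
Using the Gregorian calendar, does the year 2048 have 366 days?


Gregorian leap year rule: divisible by 4, but not by 100, unless also by 400.
2048 is divisible by 4 but not 100 -> leap year

Yes


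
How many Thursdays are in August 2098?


August 2098 has 31 days
Anchor: Jan 1, 2098. With p = 2098 - 1 = 2097: (p + p//4 - p//100 + p//400) mod 7 = (2097 + 524 - 20 + 5) mod 7 = 2606 mod 7 = 2 -> Wednesday (Mon=0 ... Sun=6)
Days before August (Jan-Jul): 212; August 1 index = (2 + 212) mod 7 = 4 -> Friday
First Thursday is August 7
Thursdays: 7, 14, 21, 28

4 Thursdays


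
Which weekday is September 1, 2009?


Target: September 1, 2009
Anchor: Jan 1, 2009. With p = 2009 - 1 = 2008: (p + p//4 - p//100 + p//400) mod 7 = (2008 + 502 - 20 + 5) mod 7 = 2495 mod 7 = 3 -> Thursday (Mon=0 ... Sun=6)
Days before September (Jan-Aug): 243 days
Weekday index = (3 + 243) mod 7 = 1

Tuesday


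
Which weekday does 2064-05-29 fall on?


Date: May 29, 2064
Anchor: Jan 1, 2064. With p = 2064 - 1 = 2063: (p + p//4 - p//100 + p//400) mod 7 = (2063 + 515 - 20 + 5) mod 7 = 2563 mod 7 = 1 -> Tuesday (Mon=0 ... Sun=6)
Days before May (Jan-Apr): 121; offset = 121 + 29 - 1 = 149
Weekday index = (1 + 149) mod 7 = 3

Day of the week: Thursday


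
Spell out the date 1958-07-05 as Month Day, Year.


ISO 1958-07-05 parses as year=1958, month=07, day=05
Month 7 -> July

July 5, 1958


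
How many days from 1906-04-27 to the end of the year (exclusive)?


Day of year: 117 of 365
Remaining = 365 - 117

248 days


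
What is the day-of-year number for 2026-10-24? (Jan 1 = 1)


Date: October 24, 2026
Days in months 1 through 9: 273
Plus 24 days in October

Day of year: 297


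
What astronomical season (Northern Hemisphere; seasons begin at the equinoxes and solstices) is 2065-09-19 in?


Date: September 19
Astronomical Summer (approx.; exact equinox/solstice day varies by year): June 21 to September 21
September 19 falls within the Summer window

Summer


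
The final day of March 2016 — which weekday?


March 2016 has 31 days
Anchor: Jan 1, 2016. With p = 2016 - 1 = 2015: (p + p//4 - p//100 + p//400) mod 7 = (2015 + 503 - 20 + 5) mod 7 = 2503 mod 7 = 4 -> Friday (Mon=0 ... Sun=6)
Days before March (Jan-Feb): 60; March 1 index = (4 + 60) mod 7 = 1 -> Tuesday
Last day offset: 31 - 1 = 30 days
Weekday index = (1 + 30) mod 7 = 3

Thursday, March 31


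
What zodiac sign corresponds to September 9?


Date: September 9
Conventional tropical zodiac dates: Virgo from August 23 onward; Libra starts September 23
September 9 falls within the Virgo range

Virgo


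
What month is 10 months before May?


May is month 5
5 - 10 = -5; wrap: -5 + 12 = 7

July


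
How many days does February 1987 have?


February 1987 (leap year: no)

28 days


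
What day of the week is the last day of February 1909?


February 1909 has 28 days
Anchor: Jan 1, 1909. With p = 1909 - 1 = 1908: (p + p//4 - p//100 + p//400) mod 7 = (1908 + 477 - 19 + 4) mod 7 = 2370 mod 7 = 4 -> Friday (Mon=0 ... Sun=6)
Days before February (Jan): 31; February 1 index = (4 + 31) mod 7 = 0 -> Monday
Last day offset: 28 - 1 = 27 days
Weekday index = (0 + 27) mod 7 = 6

Sunday, February 28


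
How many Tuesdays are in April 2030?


April 2030 has 30 days
Anchor: Jan 1, 2030. With p = 2030 - 1 = 2029: (p + p//4 - p//100 + p//400) mod 7 = (2029 + 507 - 20 + 5) mod 7 = 2521 mod 7 = 1 -> Tuesday (Mon=0 ... Sun=6)
Days before April (Jan-Mar): 90; April 1 index = (1 + 90) mod 7 = 0 -> Monday
First Tuesday is April 2
Tuesdays: 2, 9, 16, 23, 30

5 Tuesdays


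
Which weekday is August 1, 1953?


Target: August 1, 1953
Anchor: Jan 1, 1953. With p = 1953 - 1 = 1952: (p + p//4 - p//100 + p//400) mod 7 = (1952 + 488 - 19 + 4) mod 7 = 2425 mod 7 = 3 -> Thursday (Mon=0 ... Sun=6)
Days before August (Jan-Jul): 212 days
Weekday index = (3 + 212) mod 7 = 5

Saturday


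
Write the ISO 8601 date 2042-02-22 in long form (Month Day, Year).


ISO 2042-02-22 parses as year=2042, month=02, day=22
Month 2 -> February

February 22, 2042


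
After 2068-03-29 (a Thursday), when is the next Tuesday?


Current: Thursday
Target: Tuesday
Days ahead: 5

Next Tuesday: 2068-04-03


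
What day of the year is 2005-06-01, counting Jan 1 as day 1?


Date: June 1, 2005
Days in months 1 through 5: 151
Plus 1 days in June

Day of year: 152


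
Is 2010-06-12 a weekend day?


Anchor: Jan 1, 2010. With p = 2010 - 1 = 2009: (p + p//4 - p//100 + p//400) mod 7 = (2009 + 502 - 20 + 5) mod 7 = 2496 mod 7 = 4 -> Friday (Mon=0 ... Sun=6)
Day of year: 163; offset = 162
Weekday index = (4 + 162) mod 7 = 5 -> Saturday
Weekend days: Saturday, Sunday

Yes


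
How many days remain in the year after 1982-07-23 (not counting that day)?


Day of year: 204 of 365
Remaining = 365 - 204

161 days


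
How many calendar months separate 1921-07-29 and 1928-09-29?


From July 1921 to September 1928
7 years * 12 = 84 months, plus 2 months = 86

86 months


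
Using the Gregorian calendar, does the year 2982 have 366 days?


Gregorian leap year rule: divisible by 4, but not by 100, unless also by 400.
2982 is not divisible by 4 -> not a leap year

No


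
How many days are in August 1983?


August 1983

31 days


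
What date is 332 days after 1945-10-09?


Start: 1945-10-09, add 332 days
October 1945 has 31 days: 31 - 9 = 22 days to October 31 -> 310 left
November 1945 has 30 days -> 280 left
December 1945 has 31 days -> 249 left
January 1946 has 31 days -> 218 left
February 1946 has 28 days -> 190 left
March 1946 has 31 days -> 159 left
April 1946 has 30 days -> 129 left
May 1946 has 31 days -> 98 left
June 1946 has 30 days -> 68 left
July 1946 has 31 days -> 37 left
August 1946 has 31 days -> 6 left
September 1946: 6 <= 30 -> lands on September 6

Result: 1946-09-06


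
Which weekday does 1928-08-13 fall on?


Date: August 13, 1928
Anchor: Jan 1, 1928. With p = 1928 - 1 = 1927: (p + p//4 - p//100 + p//400) mod 7 = (1927 + 481 - 19 + 4) mod 7 = 2393 mod 7 = 6 -> Sunday (Mon=0 ... Sun=6)
Days before August (Jan-Jul): 213; offset = 213 + 13 - 1 = 225
Weekday index = (6 + 225) mod 7 = 0

Day of the week: Monday


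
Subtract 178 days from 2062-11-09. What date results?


Start: 2062-11-09, subtract 178 days
Back 9 days from November 9 reaches October 31, 2062 -> 169 left
October 2062 has 31 days -> back to September 30, 2062 -> 138 left
September 2062 has 30 days -> back to August 31, 2062 -> 108 left
August 2062 has 31 days -> back to July 31, 2062 -> 77 left
July 2062 has 31 days -> back to June 30, 2062 -> 46 left
June 2062 has 30 days -> back to May 31, 2062 -> 16 left
May 2062: 31 - 16 = 15 -> lands on May 15

Result: 2062-05-15


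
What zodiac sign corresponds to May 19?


Date: May 19
Conventional tropical zodiac dates: Taurus from April 20 onward; Gemini starts May 21
May 19 falls within the Taurus range

Taurus


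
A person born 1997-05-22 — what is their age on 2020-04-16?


Birth: 1997-05-22
Reference: 2020-04-16
Year difference: 2020 - 1997 = 23
Birthday not yet reached in 2020, subtract 1

22 years old


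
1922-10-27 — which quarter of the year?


Month: October (month 10)
Q1: Jan-Mar, Q2: Apr-Jun, Q3: Jul-Sep, Q4: Oct-Dec

Q4


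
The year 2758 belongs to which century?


Century = (year - 1) // 100 + 1
= (2758 - 1) // 100 + 1
= 2757 // 100 + 1
= 27 + 1

28th century


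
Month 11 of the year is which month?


Month 11 of 12

November


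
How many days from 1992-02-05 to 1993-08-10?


From 1992-02-05 to 1993-08-10
1992-02-05: days before February = 31; day of year = 31 + 5 = 36
1993-08-10: days before August = 31 + 28 + 31 + 30 + 31 + 30 + 31 = 212 (1993 is not a leap year); day of year = 212 + 10 = 222
Rest of 1992: 366 - 36 = 330
Total = 330 + 222 = 552

552 days


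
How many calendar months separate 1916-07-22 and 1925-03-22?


From July 1916 to March 1925
9 years * 12 = 108 months, minus 4 months = 104

104 months


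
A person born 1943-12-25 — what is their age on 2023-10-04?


Birth: 1943-12-25
Reference: 2023-10-04
Year difference: 2023 - 1943 = 80
Birthday not yet reached in 2023, subtract 1

79 years old


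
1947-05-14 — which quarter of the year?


Month: May (month 5)
Q1: Jan-Mar, Q2: Apr-Jun, Q3: Jul-Sep, Q4: Oct-Dec

Q2


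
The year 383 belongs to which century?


Century = (year - 1) // 100 + 1
= (383 - 1) // 100 + 1
= 382 // 100 + 1
= 3 + 1

4th century


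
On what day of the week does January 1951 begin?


Target: January 1, 1951
Anchor: Jan 1, 1951. With p = 1951 - 1 = 1950: (p + p//4 - p//100 + p//400) mod 7 = (1950 + 487 - 19 + 4) mod 7 = 2422 mod 7 = 0 -> Monday (Mon=0 ... Sun=6)
Offset from anchor: 0 days
Weekday index = (0 + 0) mod 7 = 0

Monday


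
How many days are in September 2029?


September 2029

30 days


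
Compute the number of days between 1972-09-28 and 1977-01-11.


From 1972-09-28 to 1977-01-11
1972-09-28: days before September = 31 + 29 + 31 + 30 + 31 + 30 + 31 + 31 = 244 (1972 is a leap year); day of year = 244 + 28 = 272
1977-01-11: day of year = 11
Rest of 1972: 366 - 272 = 94
Full years 1973 (365), 1974 (365), 1975 (365), 1976 (366): 1461
Total = 94 + 1461 + 11 = 1566

1566 days


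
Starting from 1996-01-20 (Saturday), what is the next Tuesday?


Current: Saturday
Target: Tuesday
Days ahead: 3

Next Tuesday: 1996-01-23


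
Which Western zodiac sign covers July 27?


Date: July 27
Conventional tropical zodiac dates: Leo from July 23 onward; Virgo starts August 23
July 27 falls within the Leo range

Leo


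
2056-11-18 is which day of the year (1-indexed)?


Date: November 18, 2056
Days in months 1 through 10: 305
Plus 18 days in November

Day of year: 323


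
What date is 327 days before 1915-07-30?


Start: 1915-07-30, subtract 327 days
Back 30 days from July 30 reaches June 30, 1915 -> 297 left
June 1915 has 30 days -> back to May 31, 1915 -> 267 left
May 1915 has 31 days -> back to April 30, 1915 -> 236 left
April 1915 has 30 days -> back to March 31, 1915 -> 206 left
March 1915 has 31 days -> back to February 28, 1915 -> 175 left
February 1915 has 28 days -> back to January 31, 1915 -> 147 left
January 1915 has 31 days -> back to December 31, 1914 -> 116 left
December 1914 has 31 days -> back to November 30, 1914 -> 85 left
November 1914 has 30 days -> back to October 31, 1914 -> 55 left
October 1914 has 31 days -> back to September 30, 1914 -> 24 left
September 1914: 30 - 24 = 6 -> lands on September 6

Result: 1914-09-06


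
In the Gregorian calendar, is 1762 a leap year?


Gregorian leap year rule: divisible by 4, but not by 100, unless also by 400.
1762 is not divisible by 4 -> not a leap year

No


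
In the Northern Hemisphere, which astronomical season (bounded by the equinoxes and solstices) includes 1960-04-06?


Date: April 6
Astronomical Spring (approx.; exact equinox/solstice day varies by year): March 20 to June 20
April 6 falls within the Spring window

Spring


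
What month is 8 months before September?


September is month 9
9 - 8 = 1

January


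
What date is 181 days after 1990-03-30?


Start: 1990-03-30, add 181 days
March 1990 has 31 days: 31 - 30 = 1 day to March 31 -> 180 left
April 1990 has 30 days -> 150 left
May 1990 has 31 days -> 119 left
June 1990 has 30 days -> 89 left
July 1990 has 31 days -> 58 left
August 1990 has 31 days -> 27 left
September 1990: 27 <= 30 -> lands on September 27

Result: 1990-09-27


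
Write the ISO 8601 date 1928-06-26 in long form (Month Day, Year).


ISO 1928-06-26 parses as year=1928, month=06, day=26
Month 6 -> June

June 26, 1928


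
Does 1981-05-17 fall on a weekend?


Anchor: Jan 1, 1981. With p = 1981 - 1 = 1980: (p + p//4 - p//100 + p//400) mod 7 = (1980 + 495 - 19 + 4) mod 7 = 2460 mod 7 = 3 -> Thursday (Mon=0 ... Sun=6)
Day of year: 137; offset = 136
Weekday index = (3 + 136) mod 7 = 6 -> Sunday
Weekend days: Saturday, Sunday

Yes


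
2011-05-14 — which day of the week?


Date: May 14, 2011
Anchor: Jan 1, 2011. With p = 2011 - 1 = 2010: (p + p//4 - p//100 + p//400) mod 7 = (2010 + 502 - 20 + 5) mod 7 = 2497 mod 7 = 5 -> Saturday (Mon=0 ... Sun=6)
Days before May (Jan-Apr): 120; offset = 120 + 14 - 1 = 133
Weekday index = (5 + 133) mod 7 = 5

Day of the week: Saturday


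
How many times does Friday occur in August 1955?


August 1955 has 31 days
Anchor: Jan 1, 1955. With p = 1955 - 1 = 1954: (p + p//4 - p//100 + p//400) mod 7 = (1954 + 488 - 19 + 4) mod 7 = 2427 mod 7 = 5 -> Saturday (Mon=0 ... Sun=6)
Days before August (Jan-Jul): 212; August 1 index = (5 + 212) mod 7 = 0 -> Monday
First Friday is August 5
Fridays: 5, 12, 19, 26

4 Fridays


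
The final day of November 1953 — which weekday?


November 1953 has 30 days
Anchor: Jan 1, 1953. With p = 1953 - 1 = 1952: (p + p//4 - p//100 + p//400) mod 7 = (1952 + 488 - 19 + 4) mod 7 = 2425 mod 7 = 3 -> Thursday (Mon=0 ... Sun=6)
Days before November (Jan-Oct): 304; November 1 index = (3 + 304) mod 7 = 6 -> Sunday
Last day offset: 30 - 1 = 29 days
Weekday index = (6 + 29) mod 7 = 0

Monday, November 30
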